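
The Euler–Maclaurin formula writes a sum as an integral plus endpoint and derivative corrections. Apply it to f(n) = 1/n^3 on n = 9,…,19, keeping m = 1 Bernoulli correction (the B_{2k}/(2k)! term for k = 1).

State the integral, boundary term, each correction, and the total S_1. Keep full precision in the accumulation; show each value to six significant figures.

The integral term ∫_9^19 1/x^3 dx = 0.00478780.
Endpoint term: (f(9) + f(19))/2 = (0.00137174 + 0.000145794)/2 = 0.000758768.
Running total after boundary: 0.00554657.
k=1: B_{2}/(2)! × [f^{(1)}(19) − f^{(1)}(9)] = 1/12 × (-2.30201e-05 − (-0.000457247)) = 3.61856e-05.

S_1 ≈ 0.00558275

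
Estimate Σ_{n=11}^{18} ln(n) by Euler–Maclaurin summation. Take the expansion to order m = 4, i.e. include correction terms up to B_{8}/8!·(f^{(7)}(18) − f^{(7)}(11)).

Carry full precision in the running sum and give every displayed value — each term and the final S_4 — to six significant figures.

∫_11^18 ln(x) dx evaluates to 18.6498.
Endpoint term: (f(11) + f(18))/2 = (2.39790 + 2.89037)/2 = 2.64413.
So far: 21.2940.
k=1: B_{2}/(2)! × [f^{(1)}(18) − f^{(1)}(11)] = 1/12 × (0.0555556 − 0.0909091) = -0.00294613.
Partial sum through k=1: 21.2910.
k=2: B_{4}/(4)! × [f^{(3)}(18) − f^{(3)}(11)] = −1/720 × (0.000342936 − 0.00150263) = 1.61069e-06.
Partial sum through k=2: 21.2910.
k=3: B_{6}/(6)! × [f^{(5)}(18) − f^{(5)}(11)] = 1/30240 × (1.27013e-05 − 0.000149021) = -4.50793e-09.
Partial sum through k=3: 21.2910.
k=4: B_{8}/(8)! × [f^{(7)}(18) − f^{(7)}(11)] = −1/1209600 × (1.17605e-06 − 3.69474e-05) = 2.95729e-11.

S_4 ≈ 21.2910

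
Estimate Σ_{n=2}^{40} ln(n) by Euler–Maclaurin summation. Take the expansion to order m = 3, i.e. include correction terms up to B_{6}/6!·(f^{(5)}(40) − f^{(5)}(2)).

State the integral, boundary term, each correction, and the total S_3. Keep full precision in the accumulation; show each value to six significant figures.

S_3 ≈ 110.321

The integral term ∫_2^40 ln(x) dx = 108.169.
Boundary: ½(f(2) + f(40)) = ½(0.693147 + 3.68888) = 2.19101.
Integral + boundary = 110.360.
Order-1 term: 1/12 · (0.0250000 − 0.500000) = -0.0395833.
After k=1: 110.320.
Order-2 term: −1/720 · (3.12500e-05 − 0.250000) = 0.000347179.
After k=2: 110.321.
Order-3 term: 1/30240 · (2.34375e-07 − 0.750000) = -2.48016e-05.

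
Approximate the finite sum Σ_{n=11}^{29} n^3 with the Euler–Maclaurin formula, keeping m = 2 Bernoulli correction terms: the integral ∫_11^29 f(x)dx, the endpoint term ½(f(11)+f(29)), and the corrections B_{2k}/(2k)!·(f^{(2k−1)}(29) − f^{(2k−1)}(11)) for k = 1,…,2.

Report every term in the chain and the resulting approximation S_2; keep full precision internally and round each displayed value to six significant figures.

S_2 ≈ 186200

The integral term ∫_11^29 x^3 dx = 173160.
½[f(11) + f(29)] = ½[1331.00 + 24389.0] = 12860.0.
So far: 186020.
Correction k=1: B_{2}/2! · (f^{(1)}(29) − f^{(1)}(11)) = 1/12 · (2523.00 − 363.000) = 180.000.
Partial sum through k=1: 186200.
Correction k=2: B_{4}/4! · (f^{(3)}(29) − f^{(3)}(11)) = −1/720 · (6.00000 − 6.00000) = 0.00000.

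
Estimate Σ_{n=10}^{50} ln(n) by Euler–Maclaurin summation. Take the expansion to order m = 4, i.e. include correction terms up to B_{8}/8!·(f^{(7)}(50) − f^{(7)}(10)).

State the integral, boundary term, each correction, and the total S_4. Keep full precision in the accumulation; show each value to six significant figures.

Integral: ∫_10^50 ln(x) dx = 132.575.
Endpoint term: (f(10) + f(50))/2 = (2.30259 + 3.91202)/2 = 3.10730.
Integral + boundary = 135.683.
Correction k=1: B_{2}/2! · (f^{(1)}(50) − f^{(1)}(10)) = 1/12 · (0.0200000 − 0.100000) = -0.00666667.
After k=1: 135.676.
Correction k=2: B_{4}/4! · (f^{(3)}(50) − f^{(3)}(10)) = −1/720 · (1.60000e-05 − 0.00200000) = 2.75556e-06.
After k=2: 135.676.
Correction k=3: B_{6}/6! · (f^{(5)}(50) − f^{(5)}(10)) = 1/30240 · (7.68000e-08 − 0.000240000) = -7.93397e-09.
After k=3: 135.676.
Correction k=4: B_{8}/8! · (f^{(7)}(50) − f^{(7)}(10)) = −1/1209600 · (9.21600e-10 − 7.20000e-05) = 5.95230e-11.

S_4 ≈ 135.676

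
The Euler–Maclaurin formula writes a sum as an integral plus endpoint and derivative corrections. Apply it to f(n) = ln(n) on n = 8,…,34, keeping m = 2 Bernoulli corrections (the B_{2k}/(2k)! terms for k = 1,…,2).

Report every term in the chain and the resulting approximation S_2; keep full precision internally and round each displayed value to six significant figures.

S_2 ≈ 80.0557

The integral term ∫_8^34 ln(x) dx = 77.2607.
½[f(8) + f(34)] = ½[2.07944 + 3.52636] = 2.80290.
Running total after boundary: 80.0636.
k=1: B_{2}/(2)! × [f^{(1)}(34) − f^{(1)}(8)] = 1/12 × (0.0294118 − 0.125000) = -0.00796569.
After k=1: 80.0557.
k=2: B_{4}/(4)! × [f^{(3)}(34) − f^{(3)}(8)] = −1/720 × (5.08854e-05 − 0.00390625) = 5.35467e-06.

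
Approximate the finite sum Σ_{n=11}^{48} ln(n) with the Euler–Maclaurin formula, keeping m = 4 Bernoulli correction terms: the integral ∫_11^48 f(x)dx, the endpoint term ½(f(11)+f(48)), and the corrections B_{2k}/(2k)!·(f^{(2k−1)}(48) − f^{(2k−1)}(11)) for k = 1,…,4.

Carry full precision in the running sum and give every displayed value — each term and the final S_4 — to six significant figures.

∫_11^48 ln(x) dx evaluates to 122.441.
½[f(11) + f(48)] = ½[2.39790 + 3.87120] = 3.13455.
So far: 125.575.
Correction k=1: B_{2}/2! · (f^{(1)}(48) − f^{(1)}(11)) = 1/12 · (0.0208333 − 0.0909091) = -0.00583965.
Partial sum through k=1: 125.570.
Correction k=2: B_{4}/4! · (f^{(3)}(48) − f^{(3)}(11)) = −1/720 · (1.80845e-05 − 0.00150263) = 2.06187e-06.
Partial sum through k=2: 125.570.
Correction k=3: B_{6}/6! · (f^{(5)}(48) − f^{(5)}(11)) = 1/30240 · (9.41901e-08 − 0.000149021) = -4.92483e-09.
Partial sum through k=3: 125.570.
Correction k=4: B_{8}/8! · (f^{(7)}(48) − f^{(7)}(11)) = −1/1209600 · (1.22643e-09 − 3.69474e-05) = 3.05441e-11.

S_4 ≈ 125.570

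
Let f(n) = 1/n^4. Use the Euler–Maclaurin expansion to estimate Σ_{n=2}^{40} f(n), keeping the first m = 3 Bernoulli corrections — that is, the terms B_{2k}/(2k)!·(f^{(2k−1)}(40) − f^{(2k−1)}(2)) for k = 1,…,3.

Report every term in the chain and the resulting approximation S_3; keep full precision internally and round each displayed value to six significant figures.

Integral: ∫_2^40 1/x^4 dx = 0.0416615.
½[f(2) + f(40)] = ½[0.0625000 + 3.90625e-07] = 0.0312502.
Integral + boundary = 0.0729117.
k=1: B_{2}/(2)! × [f^{(1)}(40) − f^{(1)}(2)] = 1/12 × (-3.90625e-08 − (-0.125000)) = 0.0104167.
Running total after k=1: 0.0833283.
k=2: B_{4}/(4)! × [f^{(3)}(40) − f^{(3)}(2)] = −1/720 × (-7.32422e-10 − (-0.937500)) = -0.00130208.
Running total after k=2: 0.0820262.
k=3: B_{6}/(6)! × [f^{(5)}(40) − f^{(5)}(2)] = 1/30240 × (-2.56348e-11 − (-13.1250)) = 0.000434028.

S_3 ≈ 0.0824603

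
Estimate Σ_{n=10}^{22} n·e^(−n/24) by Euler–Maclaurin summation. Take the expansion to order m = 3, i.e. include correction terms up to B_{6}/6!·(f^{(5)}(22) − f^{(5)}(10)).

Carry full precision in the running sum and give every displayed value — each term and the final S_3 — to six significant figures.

S_3 ≈ 104.172

Integral: ∫_10^22 x·e^(−x/24) dx = 96.5063.
Endpoint term: (f(10) + f(22))/2 = (6.59241 + 8.79669)/2 = 7.69455.
Integral + boundary = 104.201.
Order-1 term: 1/12 · (0.0333208 − 0.384557) = -0.0292697.
Running total after k=1: 104.172.
Order-2 term: −1/720 · (0.00144622 − 0.00295666) = 2.09784e-06.
Running total after k=2: 104.172.
Order-3 term: 1/30240 · (4.92115e-06 − 9.10711e-06) = -1.38425e-10.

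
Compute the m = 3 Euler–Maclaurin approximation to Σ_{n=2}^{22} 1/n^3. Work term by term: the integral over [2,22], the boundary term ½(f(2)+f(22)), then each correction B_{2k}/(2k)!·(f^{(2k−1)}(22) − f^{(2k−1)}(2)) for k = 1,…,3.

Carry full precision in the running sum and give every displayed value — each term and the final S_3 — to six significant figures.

S_3 ≈ 0.201161

∫_2^22 1/x^3 dx evaluates to 0.123967.
Boundary: ½(f(2) + f(22)) = ½(0.125000 + 9.39144e-05) = 0.0625470.
Running total after boundary: 0.186514.
k=1: B_{2}/(2)! × [f^{(1)}(22) − f^{(1)}(2)] = 1/12 × (-1.28065e-05 − (-0.187500)) = 0.0156239.
Partial sum through k=1: 0.202138.
k=2: B_{4}/(4)! × [f^{(3)}(22) − f^{(3)}(2)] = −1/720 × (-5.29194e-07 − (-0.937500)) = -0.00130208.
Partial sum through k=2: 0.200836.
k=3: B_{6}/(6)! × [f^{(5)}(22) − f^{(5)}(2)] = 1/30240 × (-4.59218e-08 − (-9.84375)) = 0.000325521.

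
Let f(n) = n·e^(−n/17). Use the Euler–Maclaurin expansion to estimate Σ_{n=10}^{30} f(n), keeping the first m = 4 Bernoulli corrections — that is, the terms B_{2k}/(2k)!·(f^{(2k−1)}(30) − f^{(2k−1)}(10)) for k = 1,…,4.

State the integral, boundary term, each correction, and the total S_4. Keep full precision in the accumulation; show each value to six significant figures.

The integral term ∫_10^30 x·e^(−x/17) dx = 118.067.
Endpoint term: (f(10) + f(30))/2 = (5.55306 + 5.13711)/2 = 5.34509.
Running total after boundary: 123.412.
Correction k=1: B_{2}/2! · (f^{(1)}(30) − f^{(1)}(10)) = 1/12 · (-0.130946 − 0.228656) = -0.0299668.
Partial sum through k=1: 123.382.
Correction k=2: B_{4}/4! · (f^{(3)}(30) − f^{(3)}(10)) = −1/720 · (0.000731932 − 0.00463415) = 5.41974e-06.
Partial sum through k=2: 123.382.
Correction k=3: B_{6}/6! · (f^{(5)}(30) − f^{(5)}(10)) = 1/30240 · (6.63309e-06 − 2.93325e-05) = -7.50642e-10.
Partial sum through k=3: 123.382.
Correction k=4: B_{8}/8! · (f^{(7)}(30) − f^{(7)}(10)) = −1/1209600 · (3.71403e-08 − 1.47508e-07) = 9.12434e-14.

S_4 ≈ 123.382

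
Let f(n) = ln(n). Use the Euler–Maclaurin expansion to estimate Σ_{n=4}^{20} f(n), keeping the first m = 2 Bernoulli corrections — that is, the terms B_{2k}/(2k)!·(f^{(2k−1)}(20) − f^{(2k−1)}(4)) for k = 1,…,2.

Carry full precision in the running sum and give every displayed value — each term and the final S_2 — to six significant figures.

S_2 ≈ 40.5439

∫_4^20 ln(x) dx evaluates to 38.3695.
Endpoint term: (f(4) + f(20))/2 = (1.38629 + 2.99573)/2 = 2.19101.
Integral + boundary = 40.5605.
k=1: B_{2}/(2)! × [f^{(1)}(20) − f^{(1)}(4)] = 1/12 × (0.0500000 − 0.250000) = -0.0166667.
After k=1: 40.5438.
k=2: B_{4}/(4)! × [f^{(3)}(20) − f^{(3)}(4)] = −1/720 × (0.000250000 − 0.0312500) = 4.30556e-05.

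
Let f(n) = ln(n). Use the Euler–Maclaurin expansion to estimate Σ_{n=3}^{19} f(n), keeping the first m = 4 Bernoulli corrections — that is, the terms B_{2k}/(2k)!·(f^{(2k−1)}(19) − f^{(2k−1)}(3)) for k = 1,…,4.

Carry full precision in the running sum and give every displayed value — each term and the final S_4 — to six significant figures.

∫_3^19 ln(x) dx evaluates to 36.6485.
Endpoint term: (f(3) + f(19))/2 = (1.09861 + 2.94444)/2 = 2.02153.
So far: 38.6700.
Order-1 term: 1/12 · (0.0526316 − 0.333333) = -0.0233918.
Partial sum through k=1: 38.6466.
Order-2 term: −1/720 · (0.000291588 − 0.0740741) = 0.000102476.
Partial sum through k=2: 38.6467.
Order-3 term: 1/30240 · (9.69267e-06 − 0.0987654) = -3.26573e-06.
Partial sum through k=3: 38.6467.
Order-4 term: −1/1209600 · (8.05485e-07 − 0.329218) = 2.72170e-07.

S_4 ≈ 38.6467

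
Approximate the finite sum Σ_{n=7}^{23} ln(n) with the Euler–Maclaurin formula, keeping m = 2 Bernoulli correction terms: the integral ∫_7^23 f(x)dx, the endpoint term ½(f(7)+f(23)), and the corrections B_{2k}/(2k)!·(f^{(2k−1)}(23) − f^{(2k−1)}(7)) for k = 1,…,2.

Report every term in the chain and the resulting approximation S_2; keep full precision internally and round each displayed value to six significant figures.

∫_7^23 ln(x) dx evaluates to 42.4950.
Endpoint term: (f(7) + f(23))/2 = (1.94591 + 3.13549)/2 = 2.54070.
So far: 45.0357.
Order-1 term: 1/12 · (0.0434783 − 0.142857) = -0.00828157.
Partial sum through k=1: 45.0274.
Order-2 term: −1/720 · (0.000164379 − 0.00583090) = 7.87017e-06.

S_2 ≈ 45.0274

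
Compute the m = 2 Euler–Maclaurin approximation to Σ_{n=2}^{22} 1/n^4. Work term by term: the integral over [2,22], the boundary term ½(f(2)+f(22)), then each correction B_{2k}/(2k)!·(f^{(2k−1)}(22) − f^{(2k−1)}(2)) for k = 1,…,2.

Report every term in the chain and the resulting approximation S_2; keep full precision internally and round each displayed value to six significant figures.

Integral: ∫_2^22 1/x^4 dx = 0.0416354.
½[f(2) + f(22)] = ½[0.0625000 + 4.26883e-06] = 0.0312521.
Integral + boundary = 0.0728875.
Correction k=1: B_{2}/2! · (f^{(1)}(22) − f^{(1)}(2)) = 1/12 · (-7.76152e-07 − (-0.125000)) = 0.0104166.
After k=1: 0.0833041.
Correction k=2: B_{4}/4! · (f^{(3)}(22) − f^{(3)}(2)) = −1/720 · (-4.81086e-08 − (-0.937500)) = -0.00130208.

S_2 ≈ 0.0820020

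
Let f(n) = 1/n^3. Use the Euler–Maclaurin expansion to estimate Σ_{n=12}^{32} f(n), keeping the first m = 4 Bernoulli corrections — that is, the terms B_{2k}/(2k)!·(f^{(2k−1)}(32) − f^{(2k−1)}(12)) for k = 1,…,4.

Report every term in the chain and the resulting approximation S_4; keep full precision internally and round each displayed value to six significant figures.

S_4 ≈ 0.00330034

The integral term ∫_12^32 1/x^3 dx = 0.00298394.
Endpoint term: (f(12) + f(32))/2 = (0.000578704 + 3.05176e-05)/2 = 0.000304611.
Running total after boundary: 0.00328855.
k=1: B_{2}/(2)! × [f^{(1)}(32) − f^{(1)}(12)] = 1/12 × (-2.86102e-06 − (-0.000144676)) = 1.18179e-05.
Running total after k=1: 0.00330037.
k=2: B_{4}/(4)! × [f^{(3)}(32) − f^{(3)}(12)] = −1/720 × (-5.58794e-08 − (-2.00939e-05)) = -2.78306e-08.
Running total after k=2: 0.00330034.
k=3: B_{6}/(6)! × [f^{(5)}(32) − f^{(5)}(12)] = 1/30240 × (-2.29193e-09 − (-5.86071e-06)) = 1.93731e-10.
Running total after k=3: 0.00330034.
k=4: B_{8}/(8)! × [f^{(7)}(32) − f^{(7)}(12)] = −1/1209600 × (-1.61151e-10 − (-2.93036e-06)) = -2.42245e-12.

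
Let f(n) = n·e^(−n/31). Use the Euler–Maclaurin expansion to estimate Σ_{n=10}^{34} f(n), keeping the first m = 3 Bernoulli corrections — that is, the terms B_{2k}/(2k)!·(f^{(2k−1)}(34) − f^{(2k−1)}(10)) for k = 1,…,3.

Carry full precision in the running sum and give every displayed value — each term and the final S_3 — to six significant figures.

S_3 ≈ 256.909

The integral term ∫_10^34 x·e^(−x/31) dx = 247.654.
½[f(10) + f(34)] = ½[7.24278 + 11.3542] = 9.29848.
So far: 256.953.
Correction k=1: B_{2}/2! · (f^{(1)}(34) − f^{(1)}(10)) = 1/12 · (-0.0323174 − 0.490640) = -0.0435798.
After k=1: 256.909.
Correction k=2: B_{4}/4! · (f^{(3)}(34) − f^{(3)}(10)) = −1/720 · (0.000661369 − 0.00201789) = 1.88406e-06.
After k=2: 256.909.
Correction k=3: B_{6}/6! · (f^{(5)}(34) − f^{(5)}(10)) = 1/30240 · (1.41141e-06 − 3.66830e-06) = -7.46324e-11.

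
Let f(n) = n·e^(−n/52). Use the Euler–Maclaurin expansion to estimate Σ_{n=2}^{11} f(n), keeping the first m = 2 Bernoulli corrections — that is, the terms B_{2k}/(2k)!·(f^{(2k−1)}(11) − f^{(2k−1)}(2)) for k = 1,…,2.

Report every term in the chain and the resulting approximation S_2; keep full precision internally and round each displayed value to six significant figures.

S_2 ≈ 56.0485

Integral: ∫_2^11 x·e^(−x/52) dx = 50.6588.
Boundary: ½(f(2) + f(11)) = ½(1.92454 + 8.90272) = 5.41363.
So far: 56.0724.
k=1: B_{2}/(2)! × [f^{(1)}(11) − f^{(1)}(2)] = 1/12 × (0.638132 − 0.925258) = -0.0239272.
Partial sum through k=1: 56.0485.
k=2: B_{4}/(4)! × [f^{(3)}(11) − f^{(3)}(2)] = −1/720 × (0.000834618 − 0.00105392) = 3.04583e-07.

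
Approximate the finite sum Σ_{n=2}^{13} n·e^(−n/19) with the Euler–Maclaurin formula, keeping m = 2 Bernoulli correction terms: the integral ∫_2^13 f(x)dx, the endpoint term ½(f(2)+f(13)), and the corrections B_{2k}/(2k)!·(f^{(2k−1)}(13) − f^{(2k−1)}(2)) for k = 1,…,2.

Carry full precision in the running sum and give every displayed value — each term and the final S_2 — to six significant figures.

S_2 ≈ 56.5315

∫_2^13 x·e^(−x/19) dx evaluates to 52.4060.
Boundary: ½(f(2) + f(13)) = ½(1.80018 + 6.55835) = 4.17926.
Integral + boundary = 56.5853.
k=1: B_{2}/(2)! × [f^{(1)}(13) − f^{(1)}(2)] = 1/12 × (0.159312 − 0.805342) = -0.0538358.
Partial sum through k=1: 56.5315.
k=2: B_{4}/(4)! × [f^{(3)}(13) − f^{(3)}(2)] = −1/720 × (0.00323626 − 0.00721750) = 5.52950e-06.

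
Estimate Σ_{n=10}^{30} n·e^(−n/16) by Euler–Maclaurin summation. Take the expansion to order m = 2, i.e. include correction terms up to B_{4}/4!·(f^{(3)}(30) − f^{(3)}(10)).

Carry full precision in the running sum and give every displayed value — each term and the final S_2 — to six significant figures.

S_2 ≈ 114.748

∫_10^30 x·e^(−x/16) dx evaluates to 109.799.
½[f(10) + f(30)] = ½[5.35261 + 4.60065] = 4.97663.
Integral + boundary = 114.776.
k=1: B_{2}/(2)! × [f^{(1)}(30) − f^{(1)}(10)] = 1/12 × (-0.134186 − 0.200723) = -0.0279091.
Running total after k=1: 114.748.
k=2: B_{4}/(4)! × [f^{(3)}(30) − f^{(3)}(10)] = −1/720 × (0.000673923 − 0.00496580) = 5.96095e-06.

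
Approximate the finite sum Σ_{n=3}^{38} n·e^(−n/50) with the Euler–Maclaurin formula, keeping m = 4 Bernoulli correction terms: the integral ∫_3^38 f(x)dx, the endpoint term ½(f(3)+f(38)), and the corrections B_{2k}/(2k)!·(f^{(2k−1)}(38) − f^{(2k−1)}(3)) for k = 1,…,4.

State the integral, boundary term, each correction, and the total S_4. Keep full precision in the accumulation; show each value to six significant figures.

Integral: ∫_3^38 x·e^(−x/50) dx = 437.944.
Endpoint term: (f(3) + f(38))/2 = (2.82529 + 17.7713)/2 = 10.2983.
So far: 448.242.
Correction k=1: B_{2}/2! · (f^{(1)}(38) − f^{(1)}(3)) = 1/12 · (0.112240 − 0.885259) = -0.0644182.
Running total after k=1: 448.178.
Correction k=2: B_{4}/4! · (f^{(3)}(38) − f^{(3)}(3)) = −1/720 · (0.000419029 − 0.00110752) = 9.56231e-07.
Running total after k=2: 448.178.
Correction k=3: B_{6}/6! · (f^{(5)}(38) − f^{(5)}(3)) = 1/30240 · (3.17265e-07 − 7.44371e-07) = -1.41239e-11.
Running total after k=3: 448.178.
Correction k=4: B_{8}/8! · (f^{(7)}(38) − f^{(7)}(3)) = −1/1209600 · (1.86767e-10 − 4.18294e-10) = 1.91408e-16.

S_4 ≈ 448.178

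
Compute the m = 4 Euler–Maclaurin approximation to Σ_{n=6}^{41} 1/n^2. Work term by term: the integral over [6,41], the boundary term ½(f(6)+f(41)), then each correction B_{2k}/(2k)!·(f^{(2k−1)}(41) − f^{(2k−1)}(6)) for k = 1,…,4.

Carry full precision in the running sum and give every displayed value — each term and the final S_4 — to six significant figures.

Integral: ∫_6^41 1/x^2 dx = 0.142276.
½[f(6) + f(41)] = ½[0.0277778 + 0.000594884] = 0.0141863.
Integral + boundary = 0.156463.
k=1: B_{2}/(2)! × [f^{(1)}(41) − f^{(1)}(6)] = 1/12 × (-2.90187e-05 − (-0.00925926)) = 0.000769187.
Partial sum through k=1: 0.157232.
k=2: B_{4}/(4)! × [f^{(3)}(41) − f^{(3)}(6)] = −1/720 × (-2.07153e-07 − (-0.00308642)) = -4.28641e-06.
Partial sum through k=2: 0.157228.
k=3: B_{6}/(6)! × [f^{(5)}(41) − f^{(5)}(6)] = 1/30240 × (-3.69697e-09 − (-0.00257202)) = 8.50533e-08.
Partial sum through k=3: 0.157228.
k=4: B_{8}/(8)! × [f^{(7)}(41) − f^{(7)}(6)] = −1/1209600 × (-1.23159e-10 − (-0.00400091)) = -3.30763e-09.

S_4 ≈ 0.157228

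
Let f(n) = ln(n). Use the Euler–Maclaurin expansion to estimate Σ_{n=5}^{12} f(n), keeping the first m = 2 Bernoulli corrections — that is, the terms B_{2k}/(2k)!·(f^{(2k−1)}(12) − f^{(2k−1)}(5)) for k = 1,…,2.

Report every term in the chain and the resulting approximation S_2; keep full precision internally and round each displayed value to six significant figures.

∫_5^12 ln(x) dx evaluates to 14.7717.
½[f(5) + f(12)] = ½[1.60944 + 2.48491] = 2.04717.
Integral + boundary = 16.8189.
Correction k=1: B_{2}/2! · (f^{(1)}(12) − f^{(1)}(5)) = 1/12 · (0.0833333 − 0.200000) = -0.00972222.
After k=1: 16.8091.
Correction k=2: B_{4}/4! · (f^{(3)}(12) − f^{(3)}(5)) = −1/720 · (0.00115741 − 0.0160000) = 2.06147e-05.

S_2 ≈ 16.8092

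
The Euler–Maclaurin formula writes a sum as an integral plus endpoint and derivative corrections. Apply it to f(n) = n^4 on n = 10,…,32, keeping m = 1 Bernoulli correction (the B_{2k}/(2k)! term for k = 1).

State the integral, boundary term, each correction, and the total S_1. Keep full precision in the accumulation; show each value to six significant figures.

∫_10^32 x^4 dx evaluates to 6.69089e+06.
Endpoint term: (f(10) + f(32))/2 = (10000.0 + 1.04858e+06)/2 = 529288.
Integral + boundary = 7.22017e+06.
Order-1 term: 1/12 · (131072 − 4000.00) = 10589.3.

S_1 ≈ 7.23076e+06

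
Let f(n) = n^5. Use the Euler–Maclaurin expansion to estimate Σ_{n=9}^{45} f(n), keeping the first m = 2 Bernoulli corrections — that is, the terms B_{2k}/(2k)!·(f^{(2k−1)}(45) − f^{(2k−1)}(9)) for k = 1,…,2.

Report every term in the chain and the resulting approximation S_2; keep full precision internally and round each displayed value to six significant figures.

The integral term ∫_9^45 x^5 dx = 1.38387e+09.
Endpoint term: (f(9) + f(45))/2 = (59049.0 + 1.84528e+08)/2 = 9.22936e+07.
So far: 1.47617e+09.
k=1: B_{2}/(2)! × [f^{(1)}(45) − f^{(1)}(9)] = 1/12 × (2.05031e+07 − 32805.0) = 1.70586e+06.
After k=1: 1.47787e+09.
k=2: B_{4}/(4)! × [f^{(3)}(45) − f^{(3)}(9)] = −1/720 × (121500 − 4860.00) = -162.000.

S_2 ≈ 1.47787e+09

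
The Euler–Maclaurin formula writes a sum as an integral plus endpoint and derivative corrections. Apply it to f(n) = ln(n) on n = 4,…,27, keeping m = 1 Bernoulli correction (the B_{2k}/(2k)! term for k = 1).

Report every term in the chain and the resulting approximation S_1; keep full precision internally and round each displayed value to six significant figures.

Integral: ∫_4^27 ln(x) dx = 60.4424.
½[f(4) + f(27)] = ½[1.38629 + 3.29584] = 2.34107.
Integral + boundary = 62.7835.
Correction k=1: B_{2}/2! · (f^{(1)}(27) − f^{(1)}(4)) = 1/12 · (0.0370370 − 0.250000) = -0.0177469.

S_1 ≈ 62.7657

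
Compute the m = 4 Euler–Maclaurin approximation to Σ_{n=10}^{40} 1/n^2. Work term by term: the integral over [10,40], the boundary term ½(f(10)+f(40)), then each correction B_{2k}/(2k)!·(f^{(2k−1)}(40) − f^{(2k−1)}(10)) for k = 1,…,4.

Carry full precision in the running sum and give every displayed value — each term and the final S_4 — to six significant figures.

S_4 ≈ 0.0804762

∫_10^40 1/x^2 dx evaluates to 0.0750000.
Endpoint term: (f(10) + f(40))/2 = (0.0100000 + 0.000625000)/2 = 0.00531250.
Running total after boundary: 0.0803125.
Correction k=1: B_{2}/2! · (f^{(1)}(40) − f^{(1)}(10)) = 1/12 · (-3.12500e-05 − (-0.00200000)) = 0.000164063.
After k=1: 0.0804766.
Correction k=2: B_{4}/4! · (f^{(3)}(40) − f^{(3)}(10)) = −1/720 · (-2.34375e-07 − (-0.000240000)) = -3.33008e-07.
After k=2: 0.0804762.
Correction k=3: B_{6}/6! · (f^{(5)}(40) − f^{(5)}(10)) = 1/30240 · (-4.39453e-09 − (-7.20000e-05)) = 2.38081e-09.
After k=3: 0.0804762.
Correction k=4: B_{8}/8! · (f^{(7)}(40) − f^{(7)}(10)) = −1/1209600 · (-1.53809e-10 − (-4.03200e-05)) = -3.33332e-11.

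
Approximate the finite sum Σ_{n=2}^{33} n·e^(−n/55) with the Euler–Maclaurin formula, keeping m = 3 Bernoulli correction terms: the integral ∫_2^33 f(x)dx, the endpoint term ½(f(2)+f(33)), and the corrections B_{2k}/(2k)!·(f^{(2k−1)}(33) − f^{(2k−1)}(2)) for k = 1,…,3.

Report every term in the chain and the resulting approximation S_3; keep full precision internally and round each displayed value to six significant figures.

S_3 ≈ 376.760

Integral: ∫_2^33 x·e^(−x/55) dx = 366.800.
½[f(2) + f(33)] = ½[1.92858 + 18.1108] = 10.0197.
Integral + boundary = 376.819.
Correction k=1: B_{2}/2! · (f^{(1)}(33) − f^{(1)}(2)) = 1/12 · (0.219525 − 0.929225) = -0.0591417.
Partial sum through k=1: 376.760.
Correction k=2: B_{4}/4! · (f^{(3)}(33) − f^{(3)}(2)) = −1/720 · (0.000435421 − 0.000944728) = 7.07372e-07.
Partial sum through k=2: 376.760.
Correction k=3: B_{6}/6! · (f^{(5)}(33) − f^{(5)}(2)) = 1/30240 · (2.63891e-07 − 5.23066e-07) = -8.57060e-12.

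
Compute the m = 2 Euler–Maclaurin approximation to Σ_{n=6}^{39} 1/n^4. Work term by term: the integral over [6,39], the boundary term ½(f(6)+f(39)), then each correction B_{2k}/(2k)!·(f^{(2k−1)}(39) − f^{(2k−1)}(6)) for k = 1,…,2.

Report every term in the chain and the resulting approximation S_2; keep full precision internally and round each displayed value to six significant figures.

∫_6^39 1/x^4 dx evaluates to 0.00153759.
½[f(6) + f(39)] = ½[0.000771605 + 4.32257e-07] = 0.000386019.
So far: 0.00192361.
k=1: B_{2}/(2)! × [f^{(1)}(39) − f^{(1)}(6)] = 1/12 × (-4.43340e-08 − (-0.000514403)) = 4.28632e-05.
After k=1: 0.00196647.
k=2: B_{4}/(4)! × [f^{(3)}(39) − f^{(3)}(6)] = −1/720 × (-8.74438e-10 − (-0.000428669)) = -5.95373e-07.

S_2 ≈ 0.00196588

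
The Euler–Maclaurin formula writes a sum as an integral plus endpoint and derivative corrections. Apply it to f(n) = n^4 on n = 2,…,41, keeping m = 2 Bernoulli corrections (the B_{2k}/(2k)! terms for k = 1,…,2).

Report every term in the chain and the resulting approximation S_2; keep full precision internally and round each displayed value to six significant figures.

S_2 ≈ 2.46071e+07

The integral term ∫_2^41 x^4 dx = 2.31712e+07.
Boundary: ½(f(2) + f(41)) = ½(16.0000 + 2.82576e+06) = 1.41289e+06.
Running total after boundary: 2.45841e+07.
Correction k=1: B_{2}/2! · (f^{(1)}(41) − f^{(1)}(2)) = 1/12 · (275684 − 32.0000) = 22971.0.
Running total after k=1: 2.46071e+07.
Correction k=2: B_{4}/4! · (f^{(3)}(41) − f^{(3)}(2)) = −1/720 · (984.000 − 48.0000) = -1.30000.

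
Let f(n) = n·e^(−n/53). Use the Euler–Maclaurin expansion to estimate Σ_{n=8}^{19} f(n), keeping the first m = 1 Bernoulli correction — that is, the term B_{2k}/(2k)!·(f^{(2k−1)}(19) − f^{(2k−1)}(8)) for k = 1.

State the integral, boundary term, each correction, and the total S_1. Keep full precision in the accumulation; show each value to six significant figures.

Integral: ∫_8^19 x·e^(−x/53) dx = 113.690.
Boundary: ½(f(8) + f(19)) = ½(6.87917 + 13.2759) = 10.0775.
So far: 123.768.
Correction k=1: B_{2}/2! · (f^{(1)}(19) − f^{(1)}(8)) = 1/12 · (0.448242 − 0.730101) = -0.0234882.

S_1 ≈ 123.744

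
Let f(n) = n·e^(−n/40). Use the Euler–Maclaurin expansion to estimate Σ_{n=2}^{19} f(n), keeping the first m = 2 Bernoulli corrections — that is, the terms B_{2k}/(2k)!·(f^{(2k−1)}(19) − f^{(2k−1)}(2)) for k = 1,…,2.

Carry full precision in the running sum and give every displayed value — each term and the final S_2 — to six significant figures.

S_2 ≈ 137.228

∫_2^19 x·e^(−x/40) dx evaluates to 130.417.
Boundary: ½(f(2) + f(19)) = ½(1.90246 + 11.8158) = 6.85914.
Integral + boundary = 137.276.
Correction k=1: B_{2}/2! · (f^{(1)}(19) − f^{(1)}(2)) = 1/12 · (0.326490 − 0.903668) = -0.0480982.
Running total after k=1: 137.228.
Correction k=2: B_{4}/4! · (f^{(3)}(19) − f^{(3)}(2)) = −1/720 · (0.000981412 − 0.00175383) = 1.07280e-06.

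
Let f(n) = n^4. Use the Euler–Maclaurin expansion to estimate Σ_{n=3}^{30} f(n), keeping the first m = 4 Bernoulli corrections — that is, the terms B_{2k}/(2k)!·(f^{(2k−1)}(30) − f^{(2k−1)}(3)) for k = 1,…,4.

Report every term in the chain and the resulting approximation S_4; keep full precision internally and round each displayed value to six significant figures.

The integral term ∫_3^30 x^4 dx = 4.85995e+06.
Endpoint term: (f(3) + f(30))/2 = (81.0000 + 810000)/2 = 405040.
So far: 5.26499e+06.
Order-1 term: 1/12 · (108000 − 108.000) = 8991.00.
Partial sum through k=1: 5.27398e+06.
Order-2 term: −1/720 · (720.000 − 72.0000) = -0.900000.
Partial sum through k=2: 5.27398e+06.
Order-3 term: 1/30240 · (0.00000 − 0.00000) = 0.00000.
Partial sum through k=3: 5.27398e+06.
Order-4 term: −1/1209600 · (0.00000 − 0.00000) = 0.00000.

S_4 ≈ 5.27398e+06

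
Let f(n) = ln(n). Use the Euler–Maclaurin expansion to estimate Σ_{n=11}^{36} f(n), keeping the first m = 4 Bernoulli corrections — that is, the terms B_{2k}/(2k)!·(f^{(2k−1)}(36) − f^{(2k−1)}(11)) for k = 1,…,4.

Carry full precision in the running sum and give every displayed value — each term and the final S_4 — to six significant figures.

∫_11^36 ln(x) dx evaluates to 77.6298.
Boundary: ½(f(11) + f(36)) = ½(2.39790 + 3.58352) = 2.99071.
Running total after boundary: 80.6205.
k=1: B_{2}/(2)! × [f^{(1)}(36) − f^{(1)}(11)] = 1/12 × (0.0277778 − 0.0909091) = -0.00526094.
Running total after k=1: 80.6153.
k=2: B_{4}/(4)! × [f^{(3)}(36) − f^{(3)}(11)] = −1/720 × (4.28669e-05 − 0.00150263) = 2.02745e-06.
Running total after k=2: 80.6153.
k=3: B_{6}/(6)! × [f^{(5)}(36) − f^{(5)}(11)] = 1/30240 × (3.96916e-07 − 0.000149021) = -4.91482e-09.
Running total after k=3: 80.6153.
k=4: B_{8}/(8)! × [f^{(7)}(36) − f^{(7)}(11)] = −1/1209600 × (9.18787e-09 − 3.69474e-05) = 3.05375e-11.

S_4 ≈ 80.6153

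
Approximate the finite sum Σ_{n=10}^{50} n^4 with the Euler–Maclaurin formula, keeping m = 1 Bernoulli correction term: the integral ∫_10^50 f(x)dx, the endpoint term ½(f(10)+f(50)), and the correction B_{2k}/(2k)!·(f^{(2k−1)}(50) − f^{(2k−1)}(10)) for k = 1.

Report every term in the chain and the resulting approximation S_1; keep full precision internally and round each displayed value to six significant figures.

S_1 ≈ 6.56513e+07

∫_10^50 x^4 dx evaluates to 6.24800e+07.
½[f(10) + f(50)] = ½[10000.0 + 6.25000e+06] = 3.13000e+06.
Running total after boundary: 6.56100e+07.
Order-1 term: 1/12 · (500000 − 4000.00) = 41333.3.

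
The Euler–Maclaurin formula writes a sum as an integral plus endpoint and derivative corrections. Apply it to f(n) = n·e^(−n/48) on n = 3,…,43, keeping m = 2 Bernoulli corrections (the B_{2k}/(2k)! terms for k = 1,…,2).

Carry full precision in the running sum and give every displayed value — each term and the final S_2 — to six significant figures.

Integral: ∫_3^43 x·e^(−x/48) dx = 516.372.
Boundary: ½(f(3) + f(43)) = ½(2.81824 + 17.5555) = 10.1869.
Running total after boundary: 526.559.
Correction k=1: B_{2}/2! · (f^{(1)}(43) − f^{(1)}(3)) = 1/12 · (0.0425278 − 0.880700) = -0.0698477.
After k=1: 526.489.
Correction k=2: B_{4}/4! · (f^{(3)}(43) − f^{(3)}(3)) = −1/720 · (0.000372857 − 0.00119771) = 1.14563e-06.

S_2 ≈ 526.489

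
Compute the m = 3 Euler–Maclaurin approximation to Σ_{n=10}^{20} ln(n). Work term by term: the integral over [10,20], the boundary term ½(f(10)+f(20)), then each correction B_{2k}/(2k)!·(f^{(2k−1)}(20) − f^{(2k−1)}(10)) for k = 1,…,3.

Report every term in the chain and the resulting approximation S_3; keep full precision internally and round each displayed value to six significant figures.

Integral: ∫_10^20 ln(x) dx = 26.8888.
½[f(10) + f(20)] = ½[2.30259 + 2.99573] = 2.64916.
Integral + boundary = 29.5380.
k=1: B_{2}/(2)! × [f^{(1)}(20) − f^{(1)}(10)] = 1/12 × (0.0500000 − 0.100000) = -0.00416667.
After k=1: 29.5338.
k=2: B_{4}/(4)! × [f^{(3)}(20) − f^{(3)}(10)] = −1/720 × (0.000250000 − 0.00200000) = 2.43056e-06.
After k=2: 29.5338.
k=3: B_{6}/(6)! × [f^{(5)}(20) − f^{(5)}(10)] = 1/30240 × (7.50000e-06 − 0.000240000) = -7.68849e-09.

S_3 ≈ 29.5338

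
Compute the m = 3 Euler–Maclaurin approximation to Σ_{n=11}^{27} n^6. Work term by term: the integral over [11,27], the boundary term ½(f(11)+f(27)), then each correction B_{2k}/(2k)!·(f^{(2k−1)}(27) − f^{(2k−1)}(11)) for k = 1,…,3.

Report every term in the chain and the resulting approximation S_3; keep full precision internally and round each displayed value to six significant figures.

The integral term ∫_11^27 x^6 dx = 1.49155e+09.
½[f(11) + f(27)] = ½[1.77156e+06 + 3.87420e+08] = 1.94596e+08.
Running total after boundary: 1.68615e+09.
Correction k=1: B_{2}/2! · (f^{(1)}(27) − f^{(1)}(11)) = 1/12 · (8.60934e+07 − 966306) = 7.09393e+06.
After k=1: 1.69324e+09.
Correction k=2: B_{4}/4! · (f^{(3)}(27) − f^{(3)}(11)) = −1/720 · (2.36196e+06 − 159720) = -3058.67.
After k=2: 1.69324e+09.
Correction k=3: B_{6}/6! · (f^{(5)}(27) − f^{(5)}(11)) = 1/30240 · (19440.0 − 7920.00) = 0.380952.

S_3 ≈ 1.69324e+09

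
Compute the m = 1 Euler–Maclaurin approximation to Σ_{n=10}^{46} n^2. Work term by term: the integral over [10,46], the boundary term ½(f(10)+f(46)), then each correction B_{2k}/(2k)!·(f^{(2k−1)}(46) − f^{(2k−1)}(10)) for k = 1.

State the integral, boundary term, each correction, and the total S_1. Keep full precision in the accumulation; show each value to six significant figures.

S_1 ≈ 33226.0

∫_10^46 x^2 dx evaluates to 32112.0.
Boundary: ½(f(10) + f(46)) = ½(100.000 + 2116.00) = 1108.00.
Running total after boundary: 33220.0.
k=1: B_{2}/(2)! × [f^{(1)}(46) − f^{(1)}(10)] = 1/12 × (92.0000 − 20.0000) = 6.00000.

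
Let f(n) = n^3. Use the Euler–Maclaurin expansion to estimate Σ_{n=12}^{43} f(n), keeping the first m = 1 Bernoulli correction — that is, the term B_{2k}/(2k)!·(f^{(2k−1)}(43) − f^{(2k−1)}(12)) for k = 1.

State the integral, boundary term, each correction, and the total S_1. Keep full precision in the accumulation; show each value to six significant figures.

∫_12^43 x^3 dx evaluates to 849516.
Endpoint term: (f(12) + f(43))/2 = (1728.00 + 79507.0)/2 = 40617.5.
Integral + boundary = 890134.
Order-1 term: 1/12 · (5547.00 − 432.000) = 426.250.

S_1 ≈ 890560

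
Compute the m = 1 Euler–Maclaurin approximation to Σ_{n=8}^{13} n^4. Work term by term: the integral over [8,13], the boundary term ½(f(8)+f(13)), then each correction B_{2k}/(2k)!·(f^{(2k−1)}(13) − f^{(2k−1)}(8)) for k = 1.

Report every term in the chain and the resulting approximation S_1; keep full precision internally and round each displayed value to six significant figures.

S_1 ≈ 84595.2

∫_8^13 x^4 dx evaluates to 67705.0.
½[f(8) + f(13)] = ½[4096.00 + 28561.0] = 16328.5.
So far: 84033.5.
Order-1 term: 1/12 · (8788.00 − 2048.00) = 561.667.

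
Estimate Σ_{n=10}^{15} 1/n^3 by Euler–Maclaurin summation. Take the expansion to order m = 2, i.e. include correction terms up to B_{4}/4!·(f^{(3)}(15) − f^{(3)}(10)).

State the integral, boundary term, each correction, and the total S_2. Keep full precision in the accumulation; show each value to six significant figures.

The integral term ∫_10^15 1/x^3 dx = 0.00277778.
Endpoint term: (f(10) + f(15))/2 = (0.00100000 + 0.000296296)/2 = 0.000648148.
So far: 0.00342593.
Correction k=1: B_{2}/2! · (f^{(1)}(15) − f^{(1)}(10)) = 1/12 · (-5.92593e-05 − (-0.000300000)) = 2.00617e-05.
After k=1: 0.00344599.
Correction k=2: B_{4}/4! · (f^{(3)}(15) − f^{(3)}(10)) = −1/720 · (-5.26749e-06 − (-6.00000e-05)) = -7.60174e-08.

S_2 ≈ 0.00344591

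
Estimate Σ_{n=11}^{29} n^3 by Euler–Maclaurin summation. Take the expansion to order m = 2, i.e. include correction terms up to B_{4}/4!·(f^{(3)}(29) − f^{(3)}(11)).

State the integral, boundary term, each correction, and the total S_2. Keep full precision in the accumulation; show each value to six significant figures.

The integral term ∫_11^29 x^3 dx = 173160.
Endpoint term: (f(11) + f(29))/2 = (1331.00 + 24389.0)/2 = 12860.0.
Integral + boundary = 186020.
Order-1 term: 1/12 · (2523.00 − 363.000) = 180.000.
Running total after k=1: 186200.
Order-2 term: −1/720 · (6.00000 − 6.00000) = 0.00000.

S_2 ≈ 186200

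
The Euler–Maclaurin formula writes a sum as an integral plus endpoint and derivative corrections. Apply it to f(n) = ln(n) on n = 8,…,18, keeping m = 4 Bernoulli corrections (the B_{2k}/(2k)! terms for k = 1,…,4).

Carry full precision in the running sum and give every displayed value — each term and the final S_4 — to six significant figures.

S_4 ≈ 27.8703

∫_8^18 ln(x) dx evaluates to 25.3912.
Endpoint term: (f(8) + f(18))/2 = (2.07944 + 2.89037)/2 = 2.48491.
Integral + boundary = 27.8761.
Order-1 term: 1/12 · (0.0555556 − 0.125000) = -0.00578704.
After k=1: 27.8703.
Order-2 term: −1/720 · (0.000342936 − 0.00390625) = 4.94905e-06.
After k=2: 27.8703.
Order-3 term: 1/30240 · (1.27013e-05 − 0.000732422) = -2.38003e-08.
After k=3: 27.8703.
Order-4 term: −1/1209600 · (1.17605e-06 − 0.000343323) = 2.82859e-10.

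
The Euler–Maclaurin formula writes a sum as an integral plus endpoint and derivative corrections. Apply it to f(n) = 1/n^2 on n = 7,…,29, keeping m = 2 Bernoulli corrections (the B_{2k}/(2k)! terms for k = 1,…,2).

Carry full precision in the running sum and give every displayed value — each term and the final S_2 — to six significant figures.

S_2 ≈ 0.119650

Integral: ∫_7^29 1/x^2 dx = 0.108374.
Endpoint term: (f(7) + f(29))/2 = (0.0204082 + 0.00118906)/2 = 0.0107986.
Running total after boundary: 0.119173.
Correction k=1: B_{2}/2! · (f^{(1)}(29) − f^{(1)}(7)) = 1/12 · (-8.20042e-05 − (-0.00583090)) = 0.000479075.
After k=1: 0.119652.
Correction k=2: B_{4}/4! · (f^{(3)}(29) − f^{(3)}(7)) = −1/720 · (-1.17010e-06 − (-0.00142798)) = -1.98168e-06.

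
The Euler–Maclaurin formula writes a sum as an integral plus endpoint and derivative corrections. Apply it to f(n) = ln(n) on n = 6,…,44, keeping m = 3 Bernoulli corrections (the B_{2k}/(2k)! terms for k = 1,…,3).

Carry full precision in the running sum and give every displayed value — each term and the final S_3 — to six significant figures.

Integral: ∫_6^44 ln(x) dx = 117.754.
Boundary: ½(f(6) + f(44)) = ½(1.79176 + 3.78419) = 2.78797.
Integral + boundary = 120.542.
Order-1 term: 1/12 · (0.0227273 − 0.166667) = -0.0119949.
After k=1: 120.530.
Order-2 term: −1/720 · (2.34786e-05 − 0.00925926) = 1.28275e-05.
After k=2: 120.530.
Order-3 term: 1/30240 · (1.45528e-07 − 0.00308642) = -1.02059e-07.

S_3 ≈ 120.530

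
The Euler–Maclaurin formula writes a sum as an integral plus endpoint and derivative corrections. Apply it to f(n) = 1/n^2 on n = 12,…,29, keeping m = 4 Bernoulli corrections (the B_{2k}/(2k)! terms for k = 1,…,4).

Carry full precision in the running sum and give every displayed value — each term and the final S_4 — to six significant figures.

Integral: ∫_12^29 1/x^2 dx = 0.0488506.
Endpoint term: (f(12) + f(29))/2 = (0.00694444 + 0.00118906)/2 = 0.00406675.
So far: 0.0529173.
Order-1 term: 1/12 · (-8.20042e-05 − (-0.00115741)) = 8.96169e-05.
Running total after k=1: 0.0530069.
Order-2 term: −1/720 · (-1.17010e-06 − (-9.64506e-05)) = -1.32334e-07.
Running total after k=2: 0.0530068.
Order-3 term: 1/30240 · (-4.17394e-08 − (-2.00939e-05)) = 6.63100e-10.
Running total after k=3: 0.0530068.
Order-4 term: −1/1209600 · (-2.77932e-09 − (-7.81429e-06)) = -6.45793e-12.

S_4 ≈ 0.0530068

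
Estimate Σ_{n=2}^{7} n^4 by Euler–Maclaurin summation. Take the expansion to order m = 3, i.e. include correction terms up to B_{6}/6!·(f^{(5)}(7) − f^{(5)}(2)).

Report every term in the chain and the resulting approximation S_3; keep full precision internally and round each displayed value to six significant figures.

The integral term ∫_2^7 x^4 dx = 3355.00.
Boundary: ½(f(2) + f(7)) = ½(16.0000 + 2401.00) = 1208.50.
Integral + boundary = 4563.50.
Correction k=1: B_{2}/2! · (f^{(1)}(7) − f^{(1)}(2)) = 1/12 · (1372.00 − 32.0000) = 111.667.
Running total after k=1: 4675.17.
Correction k=2: B_{4}/4! · (f^{(3)}(7) − f^{(3)}(2)) = −1/720 · (168.000 − 48.0000) = -0.166667.
Running total after k=2: 4675.00.
Correction k=3: B_{6}/6! · (f^{(5)}(7) − f^{(5)}(2)) = 1/30240 · (0.00000 − 0.00000) = 0.00000.

S_3 ≈ 4675.00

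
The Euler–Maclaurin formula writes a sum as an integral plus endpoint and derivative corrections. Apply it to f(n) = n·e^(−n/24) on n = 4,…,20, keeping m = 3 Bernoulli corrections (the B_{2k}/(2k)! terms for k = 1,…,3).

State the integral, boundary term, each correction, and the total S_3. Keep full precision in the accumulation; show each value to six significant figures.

∫_4^20 x·e^(−x/24) dx evaluates to 109.900.
Boundary: ½(f(4) + f(20)) = ½(3.38593 + 8.69196) = 6.03895.
Integral + boundary = 115.939.
Order-1 term: 1/12 · (0.0724330 − 0.705401) = -0.0527474.
After k=1: 115.886.
Order-2 term: −1/720 · (0.00163477 − 0.00416383) = 3.51258e-06.
After k=2: 115.886.
Order-3 term: 1/30240 · (5.45798e-06 − 1.23316e-05) = -2.27302e-10.

S_3 ≈ 115.886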